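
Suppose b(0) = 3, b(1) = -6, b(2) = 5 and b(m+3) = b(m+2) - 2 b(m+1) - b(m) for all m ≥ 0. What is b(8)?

b(3) = 5 - 2*(-6) - 3 = 14
b(4) = 14 - 2*5 - (-6) = 10
b(5) = 10 - 2*14 - 5 = -23
b(6) = (-23) - 2*10 - 14 = -57
b(7) = (-57) - 2*(-23) - 10 = -21
b(8) = (-21) - 2*(-57) - (-23) = 116

116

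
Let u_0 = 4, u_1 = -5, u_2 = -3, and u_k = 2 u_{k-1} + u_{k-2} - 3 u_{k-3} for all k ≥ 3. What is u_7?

-238

u_3 = 2(-3) + (-5) - 3(4) = -23
u_4 = 2(-23) + (-3) - 3(-5) = -34
u_5 = 2(-34) + (-23) - 3(-3) = -82
u_6 = 2(-82) + (-34) - 3(-23) = -129
u_7 = 2(-129) + (-82) - 3(-34) = -238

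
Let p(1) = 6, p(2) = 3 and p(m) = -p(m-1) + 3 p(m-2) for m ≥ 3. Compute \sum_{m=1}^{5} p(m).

69

p(3) = -3 + 3*6 = 15
p(4) = -15 + 3*3 = -6
p(5) = -(-6) + 3*15 = 51
Sum = 6 + 3 + 15 + (-6) + 51 = 69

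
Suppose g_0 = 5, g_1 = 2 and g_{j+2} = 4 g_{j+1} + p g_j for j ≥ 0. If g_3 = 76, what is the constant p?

2

g_2 = 8 + 5p
g_3 = 32 + 22p
So 32 + 22p = 76, giving p = 2.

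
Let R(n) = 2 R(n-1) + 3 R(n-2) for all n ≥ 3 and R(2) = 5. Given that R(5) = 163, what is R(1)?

Let R(1) = z.
R(3) = 10 + 3z
R(4) = 35 + 6z
R(5) = 100 + 21z
So 100 + 21z = 163, giving z = 3.

3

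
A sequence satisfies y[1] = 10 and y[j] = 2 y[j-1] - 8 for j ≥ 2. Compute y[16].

The fixed point is -8/(1 - 2) = 8, so y[j] - 8 = 2(y[j-1] - 8).
Hence y[j] = 2·2^{j-1} + 8.
y[16] = 2·2^{15} + 8 = 2·32768 + 8 = 65544.

65544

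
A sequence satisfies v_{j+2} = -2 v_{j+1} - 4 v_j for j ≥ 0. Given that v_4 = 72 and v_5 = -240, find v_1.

Rearranging, v_{j-2} = (v_j + 2 v_{j-1}) / -4.
v_3 = (-240 + 2*72) / -4 = -96/-4 = 24
v_2 = (72 + 2*24) / -4 = 120/-4 = -30
v_1 = (24 + 2*(-30)) / -4 = -36/-4 = 9

9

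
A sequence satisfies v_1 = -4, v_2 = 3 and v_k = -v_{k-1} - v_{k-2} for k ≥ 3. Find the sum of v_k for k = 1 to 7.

v_3 = -3 - (-4) = 1
v_4 = -1 - 3 = -4
v_5 = -(-4) - 1 = 3
v_6 = -3 - (-4) = 1
v_7 = -1 - 3 = -4
Sum = (-4) + 3 + 1 + (-4) + 3 + 1 + (-4) = -4

-4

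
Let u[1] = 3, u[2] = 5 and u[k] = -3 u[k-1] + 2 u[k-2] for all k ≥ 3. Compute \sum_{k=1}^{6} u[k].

368

u[3] = -3(5) + 2(3) = -9
u[4] = -3(-9) + 2(5) = 37
u[5] = -3(37) + 2(-9) = -129
u[6] = -3(-129) + 2(37) = 461
Sum = 3 + 5 + (-9) + 37 + (-129) + 461 = 368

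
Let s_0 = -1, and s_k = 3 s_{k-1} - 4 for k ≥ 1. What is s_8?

s_1 = 3*(-1) - 4 = -7
s_2 = 3*(-7) - 4 = -25
s_3 = 3*(-25) - 4 = -79
s_4 = 3*(-79) - 4 = -241
s_5 = 3*(-241) - 4 = -727
s_6 = 3*(-727) - 4 = -2185
s_7 = 3*(-2185) - 4 = -6559
s_8 = 3*(-6559) - 4 = -19681

-19681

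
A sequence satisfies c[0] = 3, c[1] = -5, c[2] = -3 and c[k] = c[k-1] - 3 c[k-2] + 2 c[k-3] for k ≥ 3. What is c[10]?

-607

c[3] = (-3) - 3(-5) + 2(3) = 18
c[4] = 18 - 3(-3) + 2(-5) = 17
c[5] = 17 - 3(18) + 2(-3) = -43
c[6] = (-43) - 3(17) + 2(18) = -58
c[7] = (-58) - 3(-43) + 2(17) = 105
c[8] = 105 - 3(-58) + 2(-43) = 193
c[9] = 193 - 3(105) + 2(-58) = -238
c[10] = (-238) - 3(193) + 2(105) = -607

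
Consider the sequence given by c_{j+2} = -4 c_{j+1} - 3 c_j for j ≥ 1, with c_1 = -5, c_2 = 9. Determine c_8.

4377

c_3 = -4*9 - 3*(-5) = -21
c_4 = -4*(-21) - 3*9 = 57
c_5 = -4*57 - 3*(-21) = -165
c_6 = -4*(-165) - 3*57 = 489
c_7 = -4*489 - 3*(-165) = -1461
c_8 = -4*(-1461) - 3*489 = 4377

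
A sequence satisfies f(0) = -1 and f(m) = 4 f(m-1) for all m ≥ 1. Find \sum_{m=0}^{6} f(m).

f(1) = 4·(-1) = -4
f(2) = 4·(-4) = -16
f(3) = 4·(-16) = -64
f(4) = 4·(-64) = -256
f(5) = 4·(-256) = -1024
f(6) = 4·(-1024) = -4096
Sum = (-1) + (-4) + (-16) + (-64) + (-256) + (-1024) + (-4096) = -5461

-5461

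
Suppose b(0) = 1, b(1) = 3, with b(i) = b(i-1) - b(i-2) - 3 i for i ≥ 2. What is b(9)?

b(2) = 3 - 1 - 6 = -4
b(3) = (-4) - 3 - 9 = -16
b(4) = (-16) - (-4) - 12 = -24
b(5) = (-24) - (-16) - 15 = -23
b(6) = (-23) - (-24) - 18 = -17
b(7) = (-17) - (-23) - 21 = -15
b(8) = (-15) - (-17) - 24 = -22
b(9) = (-22) - (-15) - 27 = -34

-34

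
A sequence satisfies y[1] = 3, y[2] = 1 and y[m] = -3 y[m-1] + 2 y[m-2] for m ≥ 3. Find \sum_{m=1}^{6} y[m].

-68

y[3] = -3·1 + 2·3 = 3
y[4] = -3·3 + 2·1 = -7
y[5] = -3·(-7) + 2·3 = 27
y[6] = -3·27 + 2·(-7) = -95
Sum = 3 + 1 + 3 + (-7) + 27 + (-95) = -68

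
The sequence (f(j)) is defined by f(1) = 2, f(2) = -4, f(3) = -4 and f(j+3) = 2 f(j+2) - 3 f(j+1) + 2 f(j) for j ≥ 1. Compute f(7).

-28

f(4) = 2(-4) - 3(-4) + 2(2) = 8
f(5) = 2(8) - 3(-4) + 2(-4) = 20
f(6) = 2(20) - 3(8) + 2(-4) = 8
f(7) = 2(8) - 3(20) + 2(8) = -28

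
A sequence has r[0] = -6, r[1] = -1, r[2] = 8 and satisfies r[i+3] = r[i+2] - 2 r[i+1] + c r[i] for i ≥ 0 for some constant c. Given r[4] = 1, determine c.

r[3] = 10 - 6c
r[4] = -6 - 7c
So -6 - 7c = 1, giving c = -1.

-1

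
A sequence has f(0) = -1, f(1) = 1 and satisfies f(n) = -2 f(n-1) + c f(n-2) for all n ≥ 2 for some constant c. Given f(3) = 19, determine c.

f(2) = -2 - c
f(3) = 4 + 3c
So 4 + 3c = 19, giving c = 5.

5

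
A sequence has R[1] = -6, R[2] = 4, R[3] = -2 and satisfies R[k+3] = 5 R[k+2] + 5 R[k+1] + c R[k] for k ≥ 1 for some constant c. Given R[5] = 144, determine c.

R[4] = 10 - 6c
R[5] = 40 - 26c
So 40 - 26c = 144, giving c = -4.

-4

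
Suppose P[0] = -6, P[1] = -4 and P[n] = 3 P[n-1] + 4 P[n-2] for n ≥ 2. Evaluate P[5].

P[2] = 3(-4) + 4(-6) = -36
P[3] = 3(-36) + 4(-4) = -124
P[4] = 3(-124) + 4(-36) = -516
P[5] = 3(-516) + 4(-124) = -2044

-2044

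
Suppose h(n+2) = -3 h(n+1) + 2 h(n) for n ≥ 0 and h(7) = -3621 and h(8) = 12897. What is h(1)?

Rearranging, h(n-2) = (h(n) + 3 h(n-1)) / 2.
h(6) = (12897 + 3(-3621)) / 2 = 2034/2 = 1017
h(5) = (-3621 + 3(1017)) / 2 = -570/2 = -285
h(4) = (1017 + 3(-285)) / 2 = 162/2 = 81
h(3) = (-285 + 3(81)) / 2 = -42/2 = -21
h(2) = (81 + 3(-21)) / 2 = 18/2 = 9
h(1) = (-21 + 3(9)) / 2 = 6/2 = 3

3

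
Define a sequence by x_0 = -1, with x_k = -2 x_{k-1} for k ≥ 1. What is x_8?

x_1 = -2·(-1) = 2
x_2 = -2·2 = -4
x_3 = -2·(-4) = 8
x_4 = -2·8 = -16
x_5 = -2·(-16) = 32
x_6 = -2·32 = -64
x_7 = -2·(-64) = 128
x_8 = -2·128 = -256

-256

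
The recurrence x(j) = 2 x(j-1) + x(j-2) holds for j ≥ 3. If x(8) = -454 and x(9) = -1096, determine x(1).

Rearranging, x(j-2) = x(j) - 2 x(j-1).
x(7) = -1096 - 2*(-454) = -188
x(6) = -454 - 2*(-188) = -78
x(5) = -188 - 2*(-78) = -32
x(4) = -78 - 2*(-32) = -14
x(3) = -32 - 2*(-14) = -4
x(2) = -14 - 2*(-4) = -6
x(1) = -4 - 2*(-6) = 8

8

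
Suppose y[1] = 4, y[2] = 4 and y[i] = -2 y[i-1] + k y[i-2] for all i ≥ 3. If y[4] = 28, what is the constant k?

-3

y[3] = -8 + 4k
y[4] = 16 - 4k
So 16 - 4k = 28, giving k = -3.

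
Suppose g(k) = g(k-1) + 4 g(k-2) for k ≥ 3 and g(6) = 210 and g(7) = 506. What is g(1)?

1

Rearranging, g(k-2) = (g(k) - g(k-1)) / 4.
g(5) = (506 - 210) / 4 = 296/4 = 74
g(4) = (210 - 74) / 4 = 136/4 = 34
g(3) = (74 - 34) / 4 = 40/4 = 10
g(2) = (34 - 10) / 4 = 24/4 = 6
g(1) = (10 - 6) / 4 = 4/4 = 1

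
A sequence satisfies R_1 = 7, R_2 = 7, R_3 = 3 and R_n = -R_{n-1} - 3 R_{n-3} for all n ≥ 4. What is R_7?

R_4 = -3 - 3*7 = -24
R_5 = -(-24) - 3*7 = 3
R_6 = -3 - 3*3 = -12
R_7 = -(-12) - 3*(-24) = 84

84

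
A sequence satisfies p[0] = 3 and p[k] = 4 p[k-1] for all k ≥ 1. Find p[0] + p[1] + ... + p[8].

262143

p[1] = 4(3) = 12
p[2] = 4(12) = 48
p[3] = 4(48) = 192
p[4] = 4(192) = 768
p[5] = 4(768) = 3072
p[6] = 4(3072) = 12288
p[7] = 4(12288) = 49152
p[8] = 4(49152) = 196608
Sum = 3 + 12 + 48 + 192 + 768 + 3072 + 12288 + 49152 + 196608 = 262143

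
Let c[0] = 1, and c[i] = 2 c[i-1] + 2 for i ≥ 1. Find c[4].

c[1] = 2*1 + 2 = 4
c[2] = 2*4 + 2 = 10
c[3] = 2*10 + 2 = 22
c[4] = 2*22 + 2 = 46

46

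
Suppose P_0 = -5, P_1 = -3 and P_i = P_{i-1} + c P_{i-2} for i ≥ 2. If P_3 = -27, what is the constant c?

P_2 = -3 - 5c
P_3 = -3 - 8c
So -3 - 8c = -27, giving c = 3.

3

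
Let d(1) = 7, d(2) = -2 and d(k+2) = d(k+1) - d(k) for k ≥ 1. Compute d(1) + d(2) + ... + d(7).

7

d(3) = (-2) - 7 = -9
d(4) = (-9) - (-2) = -7
d(5) = (-7) - (-9) = 2
d(6) = 2 - (-7) = 9
d(7) = 9 - 2 = 7
Sum = 7 + (-2) + (-9) + (-7) + 2 + 9 + 7 = 7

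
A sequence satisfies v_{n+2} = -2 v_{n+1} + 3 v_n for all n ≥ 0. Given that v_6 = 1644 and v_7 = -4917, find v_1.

Rearranging, v_{n-2} = (v_n + 2 v_{n-1}) / 3.
v_5 = (-4917 + 2(1644)) / 3 = -1629/3 = -543
v_4 = (1644 + 2(-543)) / 3 = 558/3 = 186
v_3 = (-543 + 2(186)) / 3 = -171/3 = -57
v_2 = (186 + 2(-57)) / 3 = 72/3 = 24
v_1 = (-57 + 2(24)) / 3 = -9/3 = -3

-3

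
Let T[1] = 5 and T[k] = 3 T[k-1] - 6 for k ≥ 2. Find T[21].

The fixed point is -6/(1 - 3) = 3, so T[k] - 3 = 3(T[k-1] - 3).
Hence T[k] = 2·3^{k-1} + 3.
T[21] = 2·3^{20} + 3 = 2·3486784401 + 3 = 6973568805.

6973568805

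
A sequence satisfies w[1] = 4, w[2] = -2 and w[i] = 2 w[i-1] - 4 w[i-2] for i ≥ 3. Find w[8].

w[3] = 2·(-2) - 4·4 = -20
w[4] = 2·(-20) - 4·(-2) = -32
w[5] = 2·(-32) - 4·(-20) = 16
w[6] = 2·16 - 4·(-32) = 160
w[7] = 2·160 - 4·16 = 256
w[8] = 2·256 - 4·160 = -128

-128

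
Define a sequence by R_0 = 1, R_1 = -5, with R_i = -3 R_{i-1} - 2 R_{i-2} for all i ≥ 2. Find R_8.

1021

R_2 = -3*(-5) - 2*1 = 13
R_3 = -3*13 - 2*(-5) = -29
R_4 = -3*(-29) - 2*13 = 61
R_5 = -3*61 - 2*(-29) = -125
R_6 = -3*(-125) - 2*61 = 253
R_7 = -3*253 - 2*(-125) = -509
R_8 = -3*(-509) - 2*253 = 1021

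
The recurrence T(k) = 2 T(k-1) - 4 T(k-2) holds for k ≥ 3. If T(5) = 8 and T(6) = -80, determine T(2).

-1

Rearranging, T(k-2) = (T(k) - 2 T(k-1)) / -4.
T(4) = (-80 - 2·8) / -4 = -96/-4 = 24
T(3) = (8 - 2·24) / -4 = -40/-4 = 10
T(2) = (24 - 2·10) / -4 = 4/-4 = -1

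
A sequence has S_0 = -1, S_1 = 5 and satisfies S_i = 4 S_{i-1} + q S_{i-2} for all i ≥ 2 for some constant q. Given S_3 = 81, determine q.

1

S_2 = 20 - q
S_3 = 80 + q
So 80 + q = 81, giving q = 1.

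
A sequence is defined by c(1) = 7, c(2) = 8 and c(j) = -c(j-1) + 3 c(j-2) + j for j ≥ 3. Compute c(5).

41

c(3) = -8 + 3(7) + 3 = 16
c(4) = -16 + 3(8) + 4 = 12
c(5) = -12 + 3(16) + 5 = 41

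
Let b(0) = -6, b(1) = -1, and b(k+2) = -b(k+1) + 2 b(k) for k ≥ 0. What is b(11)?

3409

b(2) = -(-1) + 2(-6) = -11
b(3) = -(-11) + 2(-1) = 9
b(4) = -9 + 2(-11) = -31
b(5) = -(-31) + 2(9) = 49
b(6) = -49 + 2(-31) = -111
b(7) = -(-111) + 2(49) = 209
b(8) = -209 + 2(-111) = -431
b(9) = -(-431) + 2(209) = 849
b(10) = -849 + 2(-431) = -1711
b(11) = -(-1711) + 2(849) = 3409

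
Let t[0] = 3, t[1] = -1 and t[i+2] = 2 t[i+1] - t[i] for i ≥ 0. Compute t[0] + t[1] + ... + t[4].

-25

t[2] = 2*(-1) - 3 = -5
t[3] = 2*(-5) - (-1) = -9
t[4] = 2*(-9) - (-5) = -13
Sum = 3 + (-1) + (-5) + (-9) + (-13) = -25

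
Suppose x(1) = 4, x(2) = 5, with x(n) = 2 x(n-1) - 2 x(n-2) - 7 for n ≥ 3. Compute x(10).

x(3) = 2(5) - 2(4) - 7 = -5
x(4) = 2(-5) - 2(5) - 7 = -27
x(5) = 2(-27) - 2(-5) - 7 = -51
x(6) = 2(-51) - 2(-27) - 7 = -55
x(7) = 2(-55) - 2(-51) - 7 = -15
x(8) = 2(-15) - 2(-55) - 7 = 73
x(9) = 2(73) - 2(-15) - 7 = 169
x(10) = 2(169) - 2(73) - 7 = 185

185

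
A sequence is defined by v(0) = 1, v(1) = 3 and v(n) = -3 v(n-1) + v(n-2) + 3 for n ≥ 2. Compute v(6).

v(2) = -3·3 + 1 + 3 = -5
v(3) = -3·(-5) + 3 + 3 = 21
v(4) = -3·21 + (-5) + 3 = -65
v(5) = -3·(-65) + 21 + 3 = 219
v(6) = -3·219 + (-65) + 3 = -719

-719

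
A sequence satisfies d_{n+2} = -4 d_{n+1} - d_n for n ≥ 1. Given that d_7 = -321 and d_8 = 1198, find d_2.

-2

Rearranging, d_{n-2} = -(d_n + 4 d_{n-1}).
d_6 = -(1198 + 4·(-321)) = 86
d_5 = -(-321 + 4·86) = -23
d_4 = -(86 + 4·(-23)) = 6
d_3 = -(-23 + 4·6) = -1
d_2 = -(6 + 4·(-1)) = -2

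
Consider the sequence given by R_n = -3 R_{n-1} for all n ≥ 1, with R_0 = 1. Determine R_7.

R_1 = -3*1 = -3
R_2 = -3*(-3) = 9
R_3 = -3*9 = -27
R_4 = -3*(-27) = 81
R_5 = -3*81 = -243
R_6 = -3*(-243) = 729
R_7 = -3*729 = -2187

-2187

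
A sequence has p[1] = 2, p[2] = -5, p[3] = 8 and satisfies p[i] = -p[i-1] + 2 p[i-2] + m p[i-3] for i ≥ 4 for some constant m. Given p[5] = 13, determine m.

p[4] = -18 + 2m
p[5] = 34 - 7m
So 34 - 7m = 13, giving m = 3.

3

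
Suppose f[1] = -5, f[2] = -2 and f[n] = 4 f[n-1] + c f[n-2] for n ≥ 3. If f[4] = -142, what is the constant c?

f[3] = -8 - 5c
f[4] = -32 - 22c
So -32 - 22c = -142, giving c = 5.

5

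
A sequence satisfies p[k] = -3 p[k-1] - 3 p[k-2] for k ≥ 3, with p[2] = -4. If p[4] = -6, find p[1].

Let p[1] = v.
p[3] = 12 - 3v
p[4] = -24 + 9v
So -24 + 9v = -6, giving v = 2.

2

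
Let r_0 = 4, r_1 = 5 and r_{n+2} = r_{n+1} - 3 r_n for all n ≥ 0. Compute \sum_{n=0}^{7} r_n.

r_2 = 5 - 3*4 = -7
r_3 = (-7) - 3*5 = -22
r_4 = (-22) - 3*(-7) = -1
r_5 = (-1) - 3*(-22) = 65
r_6 = 65 - 3*(-1) = 68
r_7 = 68 - 3*65 = -127
Sum = 4 + 5 + (-7) + (-22) + (-1) + 65 + 68 + (-127) = -15

-15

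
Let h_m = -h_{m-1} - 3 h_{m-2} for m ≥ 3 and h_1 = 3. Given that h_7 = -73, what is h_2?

4

Let h_2 = x.
h_3 = -9 - x
h_4 = 9 - 2x
h_5 = 18 + 5x
h_6 = -45 + x
h_7 = -9 - 16x
So -9 - 16x = -73, giving x = 4.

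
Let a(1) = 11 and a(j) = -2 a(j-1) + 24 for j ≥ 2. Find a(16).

-98296

The fixed point is 24/(1 + 2) = 8, so a(j) - 8 = -2(a(j-1) - 8).
Hence a(j) = 3·(-2)^{j-1} + 8.
a(16) = 3·(-2)^{15} + 8 = 3·-32768 + 8 = -98296.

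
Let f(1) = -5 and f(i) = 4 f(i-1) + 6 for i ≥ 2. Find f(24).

The fixed point is 6/(1 - 4) = -2, so f(i) + 2 = 4(f(i-1) + 2).
Hence f(i) = -3·4^{i-1} - 2.
f(24) = -3·4^{23} - 2 = -3·70368744177664 - 2 = -211106232532994.

-211106232532994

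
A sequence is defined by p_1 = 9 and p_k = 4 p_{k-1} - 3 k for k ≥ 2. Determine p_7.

27315

p_2 = 4·9 - 6 = 30
p_3 = 4·30 - 9 = 111
p_4 = 4·111 - 12 = 432
p_5 = 4·432 - 15 = 1713
p_6 = 4·1713 - 18 = 6834
p_7 = 4·6834 - 21 = 27315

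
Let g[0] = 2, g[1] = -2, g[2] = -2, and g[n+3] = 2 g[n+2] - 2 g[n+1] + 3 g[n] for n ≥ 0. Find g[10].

106

g[3] = 2·(-2) - 2·(-2) + 3·2 = 6
g[4] = 2·6 - 2·(-2) + 3·(-2) = 10
g[5] = 2·10 - 2·6 + 3·(-2) = 2
g[6] = 2·2 - 2·10 + 3·6 = 2
g[7] = 2·2 - 2·2 + 3·10 = 30
g[8] = 2·30 - 2·2 + 3·2 = 62
g[9] = 2·62 - 2·30 + 3·2 = 70
g[10] = 2·70 - 2·62 + 3·30 = 106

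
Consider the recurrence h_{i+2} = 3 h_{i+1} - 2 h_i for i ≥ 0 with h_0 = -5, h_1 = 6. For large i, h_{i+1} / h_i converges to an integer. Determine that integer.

The characteristic equation is r^2 - 3r + 2 = 0, which factors as (r - 2)(r - 1) = 0.
So the roots are 2 and 1. Since |2| > |1| and the coefficient of 2^i is non-zero, the ratio tends to 2.

2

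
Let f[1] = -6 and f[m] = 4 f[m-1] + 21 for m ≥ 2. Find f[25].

The fixed point is 21/(1 - 4) = -7, so f[m] + 7 = 4(f[m-1] + 7).
Hence f[m] = 1·4^{m-1} - 7.
f[25] = 1·4^{24} - 7 = 1·281474976710656 - 7 = 281474976710649.

281474976710649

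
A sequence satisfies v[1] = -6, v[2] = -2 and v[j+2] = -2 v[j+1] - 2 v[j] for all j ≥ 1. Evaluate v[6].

v[3] = -2(-2) - 2(-6) = 16
v[4] = -2(16) - 2(-2) = -28
v[5] = -2(-28) - 2(16) = 24
v[6] = -2(24) - 2(-28) = 8

8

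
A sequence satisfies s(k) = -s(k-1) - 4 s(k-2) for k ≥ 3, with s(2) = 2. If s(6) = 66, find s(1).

Let s(1) = x.
s(3) = -2 - 4x
s(4) = -6 + 4x
s(5) = 14 + 12x
s(6) = 10 - 28x
So 10 - 28x = 66, giving x = -2.

-2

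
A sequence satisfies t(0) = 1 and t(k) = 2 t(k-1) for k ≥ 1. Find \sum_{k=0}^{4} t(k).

t(1) = 2(1) = 2
t(2) = 2(2) = 4
t(3) = 2(4) = 8
t(4) = 2(8) = 16
Sum = 1 + 2 + 4 + 8 + 16 = 31

31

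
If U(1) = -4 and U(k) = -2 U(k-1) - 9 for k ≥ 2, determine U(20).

524285

The fixed point is -9/(1 + 2) = -3, so U(k) + 3 = -2(U(k-1) + 3).
Hence U(k) = -1·(-2)^{k-1} - 3.
U(20) = -1·(-2)^{19} - 3 = -1·-524288 - 3 = 524285.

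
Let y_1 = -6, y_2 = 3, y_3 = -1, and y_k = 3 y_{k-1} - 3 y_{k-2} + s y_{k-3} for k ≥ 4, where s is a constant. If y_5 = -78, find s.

y_4 = -12 - 6s
y_5 = -33 - 15s
So -33 - 15s = -78, giving s = 3.

3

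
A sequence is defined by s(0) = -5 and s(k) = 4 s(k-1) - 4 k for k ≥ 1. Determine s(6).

-27752

s(1) = 4·(-5) - 4 = -24
s(2) = 4·(-24) - 8 = -104
s(3) = 4·(-104) - 12 = -428
s(4) = 4·(-428) - 16 = -1728
s(5) = 4·(-1728) - 20 = -6932
s(6) = 4·(-6932) - 24 = -27752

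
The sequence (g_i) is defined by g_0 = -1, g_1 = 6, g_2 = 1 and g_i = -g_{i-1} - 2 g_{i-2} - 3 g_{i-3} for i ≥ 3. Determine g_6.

g_3 = -1 - 2(6) - 3(-1) = -10
g_4 = -(-10) - 2(1) - 3(6) = -10
g_5 = -(-10) - 2(-10) - 3(1) = 27
g_6 = -27 - 2(-10) - 3(-10) = 23

23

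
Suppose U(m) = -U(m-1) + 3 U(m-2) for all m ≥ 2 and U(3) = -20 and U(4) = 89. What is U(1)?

1

Rearranging, U(m-2) = (U(m) + U(m-1)) / 3.
U(2) = (89 + (-20)) / 3 = 69/3 = 23
U(1) = (-20 + 23) / 3 = 3/3 = 1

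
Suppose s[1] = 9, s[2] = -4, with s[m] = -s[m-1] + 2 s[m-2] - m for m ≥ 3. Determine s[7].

s[3] = -(-4) + 2·9 - 3 = 19
s[4] = -19 + 2·(-4) - 4 = -31
s[5] = -(-31) + 2·19 - 5 = 64
s[6] = -64 + 2·(-31) - 6 = -132
s[7] = -(-132) + 2·64 - 7 = 253

253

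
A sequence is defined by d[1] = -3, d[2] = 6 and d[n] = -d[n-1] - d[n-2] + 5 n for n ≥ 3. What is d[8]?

16

d[3] = -6 - (-3) + 15 = 12
d[4] = -12 - 6 + 20 = 2
d[5] = -2 - 12 + 25 = 11
d[6] = -11 - 2 + 30 = 17
d[7] = -17 - 11 + 35 = 7
d[8] = -7 - 17 + 40 = 16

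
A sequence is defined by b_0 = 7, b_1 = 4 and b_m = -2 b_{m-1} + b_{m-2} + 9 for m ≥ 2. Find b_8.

631

b_2 = -2·4 + 7 + 9 = 8
b_3 = -2·8 + 4 + 9 = -3
b_4 = -2·(-3) + 8 + 9 = 23
b_5 = -2·23 + (-3) + 9 = -40
b_6 = -2·(-40) + 23 + 9 = 112
b_7 = -2·112 + (-40) + 9 = -255
b_8 = -2·(-255) + 112 + 9 = 631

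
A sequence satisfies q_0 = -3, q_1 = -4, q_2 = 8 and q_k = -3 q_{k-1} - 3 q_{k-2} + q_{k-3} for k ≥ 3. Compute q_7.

227

q_3 = -3(8) - 3(-4) + (-3) = -15
q_4 = -3(-15) - 3(8) + (-4) = 17
q_5 = -3(17) - 3(-15) + 8 = 2
q_6 = -3(2) - 3(17) + (-15) = -72
q_7 = -3(-72) - 3(2) + 17 = 227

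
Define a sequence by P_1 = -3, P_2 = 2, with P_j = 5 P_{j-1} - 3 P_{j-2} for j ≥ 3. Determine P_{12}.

P_3 = 5·2 - 3·(-3) = 19
P_4 = 5·19 - 3·2 = 89
P_5 = 5·89 - 3·19 = 388
P_6 = 5·388 - 3·89 = 1673
P_7 = 5·1673 - 3·388 = 7201
P_8 = 5·7201 - 3·1673 = 30986
P_9 = 5·30986 - 3·7201 = 133327
P_{10} = 5·133327 - 3·30986 = 573677
P_{11} = 5·573677 - 3·133327 = 2468404
P_{12} = 5·2468404 - 3·573677 = 10620989

10620989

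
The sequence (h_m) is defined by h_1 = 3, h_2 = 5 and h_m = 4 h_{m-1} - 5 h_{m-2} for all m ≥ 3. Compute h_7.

h_3 = 4·5 - 5·3 = 5
h_4 = 4·5 - 5·5 = -5
h_5 = 4·(-5) - 5·5 = -45
h_6 = 4·(-45) - 5·(-5) = -155
h_7 = 4·(-155) - 5·(-45) = -395

-395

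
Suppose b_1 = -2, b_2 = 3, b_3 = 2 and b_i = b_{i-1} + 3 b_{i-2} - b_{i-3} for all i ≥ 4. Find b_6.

b_4 = 2 + 3*3 - (-2) = 13
b_5 = 13 + 3*2 - 3 = 16
b_6 = 16 + 3*13 - 2 = 53

53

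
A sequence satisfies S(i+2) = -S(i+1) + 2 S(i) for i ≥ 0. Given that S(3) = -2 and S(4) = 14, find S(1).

Rearranging, S(i-2) = (S(i) + S(i-1)) / 2.
S(2) = (14 + (-2)) / 2 = 12/2 = 6
S(1) = (-2 + 6) / 2 = 4/2 = 2

2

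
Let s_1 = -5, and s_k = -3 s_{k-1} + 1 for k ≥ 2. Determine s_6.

1276

s_2 = -3*(-5) + 1 = 16
s_3 = -3*16 + 1 = -47
s_4 = -3*(-47) + 1 = 142
s_5 = -3*142 + 1 = -425
s_6 = -3*(-425) + 1 = 1276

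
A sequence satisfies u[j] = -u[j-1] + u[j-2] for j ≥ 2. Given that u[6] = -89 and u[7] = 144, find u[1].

8

Rearranging, u[j-2] = u[j] + u[j-1].
u[5] = 144 + (-89) = 55
u[4] = -89 + 55 = -34
u[3] = 55 + (-34) = 21
u[2] = -34 + 21 = -13
u[1] = 21 + (-13) = 8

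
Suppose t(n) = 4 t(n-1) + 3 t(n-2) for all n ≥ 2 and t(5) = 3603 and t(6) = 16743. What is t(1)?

3

Rearranging, t(n-2) = (t(n) - 4 t(n-1)) / 3.
t(4) = (16743 - 4(3603)) / 3 = 2331/3 = 777
t(3) = (3603 - 4(777)) / 3 = 495/3 = 165
t(2) = (777 - 4(165)) / 3 = 117/3 = 39
t(1) = (165 - 4(39)) / 3 = 9/3 = 3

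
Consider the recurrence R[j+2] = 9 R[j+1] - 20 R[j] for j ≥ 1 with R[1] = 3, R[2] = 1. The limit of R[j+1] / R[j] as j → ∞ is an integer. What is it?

The characteristic equation is r^2 - 9r + 20 = 0, which factors as (r - 5)(r - 4) = 0.
So the roots are 5 and 4. Since |5| > |4| and the coefficient of 5^j is non-zero, the ratio tends to 5.

5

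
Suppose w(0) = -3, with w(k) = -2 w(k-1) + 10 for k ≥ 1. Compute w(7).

w(1) = -2*(-3) + 10 = 16
w(2) = -2*16 + 10 = -22
w(3) = -2*(-22) + 10 = 54
w(4) = -2*54 + 10 = -98
w(5) = -2*(-98) + 10 = 206
w(6) = -2*206 + 10 = -402
w(7) = -2*(-402) + 10 = 814

814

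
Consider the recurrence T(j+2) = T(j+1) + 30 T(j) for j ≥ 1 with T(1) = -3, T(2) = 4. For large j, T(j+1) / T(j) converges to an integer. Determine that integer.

The characteristic equation is r^2 - r - 30 = 0, which factors as (r - 6)(r + 5) = 0.
So the roots are 6 and -5. Since |6| > |-5| and the coefficient of 6^j is non-zero, the ratio tends to 6.

6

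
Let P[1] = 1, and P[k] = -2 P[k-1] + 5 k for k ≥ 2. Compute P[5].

-19

P[2] = -2*1 + 10 = 8
P[3] = -2*8 + 15 = -1
P[4] = -2*(-1) + 20 = 22
P[5] = -2*22 + 25 = -19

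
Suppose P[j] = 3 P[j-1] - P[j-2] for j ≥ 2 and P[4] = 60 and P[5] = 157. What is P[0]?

3

Rearranging, P[j-2] = -(P[j] - 3 P[j-1]).
P[3] = -(157 - 3·60) = 23
P[2] = -(60 - 3·23) = 9
P[1] = -(23 - 3·9) = 4
P[0] = -(9 - 3·4) = 3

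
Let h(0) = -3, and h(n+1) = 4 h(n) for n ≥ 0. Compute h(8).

-196608

h(1) = 4(-3) = -12
h(2) = 4(-12) = -48
h(3) = 4(-48) = -192
h(4) = 4(-192) = -768
h(5) = 4(-768) = -3072
h(6) = 4(-3072) = -12288
h(7) = 4(-12288) = -49152
h(8) = 4(-49152) = -196608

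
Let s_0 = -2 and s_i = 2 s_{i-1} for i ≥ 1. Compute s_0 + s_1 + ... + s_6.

-254

s_1 = 2·(-2) = -4
s_2 = 2·(-4) = -8
s_3 = 2·(-8) = -16
s_4 = 2·(-16) = -32
s_5 = 2·(-32) = -64
s_6 = 2·(-64) = -128
Sum = (-2) + (-4) + (-8) + (-16) + (-32) + (-64) + (-128) = -254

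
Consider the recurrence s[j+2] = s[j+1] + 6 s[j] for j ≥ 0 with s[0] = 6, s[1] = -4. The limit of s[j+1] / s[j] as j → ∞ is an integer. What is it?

The characteristic equation is r^2 - r - 6 = 0, which factors as (r - 3)(r + 2) = 0.
So the roots are 3 and -2. Since |3| > |-2| and the coefficient of 3^j is non-zero, the ratio tends to 3.

3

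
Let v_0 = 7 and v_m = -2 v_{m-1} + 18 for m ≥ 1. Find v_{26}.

67108870

The fixed point is 18/(1 + 2) = 6, so v_m - 6 = -2(v_{m-1} - 6).
Hence v_m = 1·(-2)^m + 6.
v_{26} = 1·(-2)^{26} + 6 = 1·67108864 + 6 = 67108870.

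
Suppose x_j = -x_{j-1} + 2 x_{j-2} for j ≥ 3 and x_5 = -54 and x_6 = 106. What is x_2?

Rearranging, x_{j-2} = (x_j + x_{j-1}) / 2.
x_4 = (106 + (-54)) / 2 = 52/2 = 26
x_3 = (-54 + 26) / 2 = -28/2 = -14
x_2 = (26 + (-14)) / 2 = 12/2 = 6

6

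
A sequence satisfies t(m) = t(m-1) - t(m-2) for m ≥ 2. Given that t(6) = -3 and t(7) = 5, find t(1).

Rearranging, t(m-2) = -(t(m) - t(m-1)).
t(5) = -(5 - (-3)) = -8
t(4) = -(-3 - (-8)) = -5
t(3) = -(-8 - (-5)) = 3
t(2) = -(-5 - 3) = 8
t(1) = -(3 - 8) = 5

5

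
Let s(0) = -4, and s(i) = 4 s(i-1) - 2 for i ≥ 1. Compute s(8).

s(1) = 4(-4) - 2 = -18
s(2) = 4(-18) - 2 = -74
s(3) = 4(-74) - 2 = -298
s(4) = 4(-298) - 2 = -1194
s(5) = 4(-1194) - 2 = -4778
s(6) = 4(-4778) - 2 = -19114
s(7) = 4(-19114) - 2 = -76458
s(8) = 4(-76458) - 2 = -305834

-305834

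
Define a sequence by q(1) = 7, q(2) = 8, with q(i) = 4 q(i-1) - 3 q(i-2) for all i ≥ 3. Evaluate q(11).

29531

q(3) = 4·8 - 3·7 = 11
q(4) = 4·11 - 3·8 = 20
q(5) = 4·20 - 3·11 = 47
q(6) = 4·47 - 3·20 = 128
q(7) = 4·128 - 3·47 = 371
q(8) = 4·371 - 3·128 = 1100
q(9) = 4·1100 - 3·371 = 3287
q(10) = 4·3287 - 3·1100 = 9848
q(11) = 4·9848 - 3·3287 = 29531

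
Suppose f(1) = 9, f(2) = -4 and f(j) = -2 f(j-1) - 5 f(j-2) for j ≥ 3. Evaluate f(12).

-64826

f(3) = -2(-4) - 5(9) = -37
f(4) = -2(-37) - 5(-4) = 94
f(5) = -2(94) - 5(-37) = -3
f(6) = -2(-3) - 5(94) = -464
f(7) = -2(-464) - 5(-3) = 943
f(8) = -2(943) - 5(-464) = 434
f(9) = -2(434) - 5(943) = -5583
f(10) = -2(-5583) - 5(434) = 8996
f(11) = -2(8996) - 5(-5583) = 9923
f(12) = -2(9923) - 5(8996) = -64826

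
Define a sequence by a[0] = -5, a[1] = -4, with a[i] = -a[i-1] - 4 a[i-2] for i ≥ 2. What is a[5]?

120

a[2] = -(-4) - 4·(-5) = 24
a[3] = -24 - 4·(-4) = -8
a[4] = -(-8) - 4·24 = -88
a[5] = -(-88) - 4·(-8) = 120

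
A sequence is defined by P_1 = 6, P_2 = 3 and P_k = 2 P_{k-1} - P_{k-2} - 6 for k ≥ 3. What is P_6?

P_3 = 2·3 - 6 - 6 = -6
P_4 = 2·(-6) - 3 - 6 = -21
P_5 = 2·(-21) - (-6) - 6 = -42
P_6 = 2·(-42) - (-21) - 6 = -69

-69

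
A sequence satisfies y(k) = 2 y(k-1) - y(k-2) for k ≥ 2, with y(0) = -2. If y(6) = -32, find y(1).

-7

Let y(1) = w.
y(2) = 2 + 2w
y(3) = 4 + 3w
y(4) = 6 + 4w
y(5) = 8 + 5w
y(6) = 10 + 6w
So 10 + 6w = -32, giving w = -7.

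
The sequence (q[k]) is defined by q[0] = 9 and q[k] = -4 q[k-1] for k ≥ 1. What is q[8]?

q[1] = -4(9) = -36
q[2] = -4(-36) = 144
q[3] = -4(144) = -576
q[4] = -4(-576) = 2304
q[5] = -4(2304) = -9216
q[6] = -4(-9216) = 36864
q[7] = -4(36864) = -147456
q[8] = -4(-147456) = 589824

589824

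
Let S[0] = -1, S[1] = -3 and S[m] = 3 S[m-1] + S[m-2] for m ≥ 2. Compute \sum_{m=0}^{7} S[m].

-5632

S[2] = 3(-3) + (-1) = -10
S[3] = 3(-10) + (-3) = -33
S[4] = 3(-33) + (-10) = -109
S[5] = 3(-109) + (-33) = -360
S[6] = 3(-360) + (-109) = -1189
S[7] = 3(-1189) + (-360) = -3927
Sum = (-1) + (-3) + (-10) + (-33) + (-109) + (-360) + (-1189) + (-3927) = -5632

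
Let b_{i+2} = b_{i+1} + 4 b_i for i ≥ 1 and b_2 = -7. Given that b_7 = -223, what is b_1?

Let b_1 = v.
b_3 = -7 + 4v
b_4 = -35 + 4v
b_5 = -63 + 20v
b_6 = -203 + 36v
b_7 = -455 + 116v
So -455 + 116v = -223, giving v = 2.

2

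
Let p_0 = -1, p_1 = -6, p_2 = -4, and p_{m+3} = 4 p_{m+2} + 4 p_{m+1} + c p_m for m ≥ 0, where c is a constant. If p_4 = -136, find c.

-4

p_3 = -40 - c
p_4 = -176 - 10c
So -176 - 10c = -136, giving c = -4.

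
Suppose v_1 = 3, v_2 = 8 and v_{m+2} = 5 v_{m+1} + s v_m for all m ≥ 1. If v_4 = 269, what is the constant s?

v_3 = 40 + 3s
v_4 = 200 + 23s
So 200 + 23s = 269, giving s = 3.

3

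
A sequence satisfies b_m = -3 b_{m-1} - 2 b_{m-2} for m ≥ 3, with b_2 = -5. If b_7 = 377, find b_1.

Let b_1 = w.
b_3 = 15 - 2w
b_4 = -35 + 6w
b_5 = 75 - 14w
b_6 = -155 + 30w
b_7 = 315 - 62w
So 315 - 62w = 377, giving w = -1.

-1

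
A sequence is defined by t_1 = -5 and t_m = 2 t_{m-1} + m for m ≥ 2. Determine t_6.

-72

t_2 = 2*(-5) + 2 = -8
t_3 = 2*(-8) + 3 = -13
t_4 = 2*(-13) + 4 = -22
t_5 = 2*(-22) + 5 = -39
t_6 = 2*(-39) + 6 = -72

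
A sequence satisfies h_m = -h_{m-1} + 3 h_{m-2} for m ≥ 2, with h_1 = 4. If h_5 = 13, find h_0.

Let h_0 = w.
h_2 = -4 + 3w
h_3 = 16 - 3w
h_4 = -28 + 12w
h_5 = 76 - 21w
So 76 - 21w = 13, giving w = 3.

3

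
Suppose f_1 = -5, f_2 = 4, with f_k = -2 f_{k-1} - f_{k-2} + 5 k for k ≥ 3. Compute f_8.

-32

f_3 = -2·4 - (-5) + 15 = 12
f_4 = -2·12 - 4 + 20 = -8
f_5 = -2·(-8) - 12 + 25 = 29
f_6 = -2·29 - (-8) + 30 = -20
f_7 = -2·(-20) - 29 + 35 = 46
f_8 = -2·46 - (-20) + 40 = -32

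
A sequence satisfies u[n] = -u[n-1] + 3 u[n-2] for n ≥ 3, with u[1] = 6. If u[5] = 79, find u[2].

Let u[2] = x.
u[3] = 18 - x
u[4] = -18 + 4x
u[5] = 72 - 7x
So 72 - 7x = 79, giving x = -1.

-1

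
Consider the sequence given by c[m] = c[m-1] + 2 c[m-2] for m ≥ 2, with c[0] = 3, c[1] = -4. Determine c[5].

c[2] = (-4) + 2·3 = 2
c[3] = 2 + 2·(-4) = -6
c[4] = (-6) + 2·2 = -2
c[5] = (-2) + 2·(-6) = -14

-14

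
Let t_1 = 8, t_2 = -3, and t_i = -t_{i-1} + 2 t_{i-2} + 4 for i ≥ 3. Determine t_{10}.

t_3 = -(-3) + 2(8) + 4 = 23
t_4 = -23 + 2(-3) + 4 = -25
t_5 = -(-25) + 2(23) + 4 = 75
t_6 = -75 + 2(-25) + 4 = -121
t_7 = -(-121) + 2(75) + 4 = 275
t_8 = -275 + 2(-121) + 4 = -513
t_9 = -(-513) + 2(275) + 4 = 1067
t_{10} = -1067 + 2(-513) + 4 = -2089

-2089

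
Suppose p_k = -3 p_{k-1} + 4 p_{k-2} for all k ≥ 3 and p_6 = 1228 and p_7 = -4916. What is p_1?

Rearranging, p_{k-2} = (p_k + 3 p_{k-1}) / 4.
p_5 = (-4916 + 3·1228) / 4 = -1232/4 = -308
p_4 = (1228 + 3·(-308)) / 4 = 304/4 = 76
p_3 = (-308 + 3·76) / 4 = -80/4 = -20
p_2 = (76 + 3·(-20)) / 4 = 16/4 = 4
p_1 = (-20 + 3·4) / 4 = -8/4 = -2

-2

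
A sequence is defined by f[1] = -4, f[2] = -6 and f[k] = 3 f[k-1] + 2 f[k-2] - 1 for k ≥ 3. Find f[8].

-15226

f[3] = 3·(-6) + 2·(-4) - 1 = -27
f[4] = 3·(-27) + 2·(-6) - 1 = -94
f[5] = 3·(-94) + 2·(-27) - 1 = -337
f[6] = 3·(-337) + 2·(-94) - 1 = -1200
f[7] = 3·(-1200) + 2·(-337) - 1 = -4275
f[8] = 3·(-4275) + 2·(-1200) - 1 = -15226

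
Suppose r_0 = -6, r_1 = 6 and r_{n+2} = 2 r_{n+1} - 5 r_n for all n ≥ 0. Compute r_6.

r_2 = 2*6 - 5*(-6) = 42
r_3 = 2*42 - 5*6 = 54
r_4 = 2*54 - 5*42 = -102
r_5 = 2*(-102) - 5*54 = -474
r_6 = 2*(-474) - 5*(-102) = -438

-438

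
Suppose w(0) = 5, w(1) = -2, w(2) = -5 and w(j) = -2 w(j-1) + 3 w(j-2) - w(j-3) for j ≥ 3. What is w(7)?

w(3) = -2·(-5) + 3·(-2) - 5 = -1
w(4) = -2·(-1) + 3·(-5) - (-2) = -11
w(5) = -2·(-11) + 3·(-1) - (-5) = 24
w(6) = -2·24 + 3·(-11) - (-1) = -80
w(7) = -2·(-80) + 3·24 - (-11) = 243

243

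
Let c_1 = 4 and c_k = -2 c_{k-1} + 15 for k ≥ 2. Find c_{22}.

2097157

The fixed point is 15/(1 + 2) = 5, so c_k - 5 = -2(c_{k-1} - 5).
Hence c_k = -1·(-2)^{k-1} + 5.
c_{22} = -1·(-2)^{21} + 5 = -1·-2097152 + 5 = 2097157.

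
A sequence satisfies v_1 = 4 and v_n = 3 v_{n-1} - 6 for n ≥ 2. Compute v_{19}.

387420492

The fixed point is -6/(1 - 3) = 3, so v_n - 3 = 3(v_{n-1} - 3).
Hence v_n = 1·3^{n-1} + 3.
v_{19} = 1·3^{18} + 3 = 1·387420489 + 3 = 387420492.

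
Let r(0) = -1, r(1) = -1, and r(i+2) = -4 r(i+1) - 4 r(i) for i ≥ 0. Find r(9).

r(2) = -4·(-1) - 4·(-1) = 8
r(3) = -4·8 - 4·(-1) = -28
r(4) = -4·(-28) - 4·8 = 80
r(5) = -4·80 - 4·(-28) = -208
r(6) = -4·(-208) - 4·80 = 512
r(7) = -4·512 - 4·(-208) = -1216
r(8) = -4·(-1216) - 4·512 = 2816
r(9) = -4·2816 - 4·(-1216) = -6400

-6400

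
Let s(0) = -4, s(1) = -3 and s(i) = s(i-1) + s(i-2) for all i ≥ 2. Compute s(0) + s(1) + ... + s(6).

s(2) = (-3) + (-4) = -7
s(3) = (-7) + (-3) = -10
s(4) = (-10) + (-7) = -17
s(5) = (-17) + (-10) = -27
s(6) = (-27) + (-17) = -44
Sum = (-4) + (-3) + (-7) + (-10) + (-17) + (-27) + (-44) = -112

-112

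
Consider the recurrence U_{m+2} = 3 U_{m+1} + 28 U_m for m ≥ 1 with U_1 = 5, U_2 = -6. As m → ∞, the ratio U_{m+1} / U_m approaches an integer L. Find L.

7

The characteristic equation is r^2 - 3r - 28 = 0, which factors as (r - 7)(r + 4) = 0.
So the roots are 7 and -4. Since |7| > |-4| and the coefficient of 7^m is non-zero, the ratio tends to 7.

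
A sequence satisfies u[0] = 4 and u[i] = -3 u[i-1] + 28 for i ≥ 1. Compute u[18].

-1162261460

The fixed point is 28/(1 + 3) = 7, so u[i] - 7 = -3(u[i-1] - 7).
Hence u[i] = -3·(-3)^i + 7.
u[18] = -3·(-3)^{18} + 7 = -3·387420489 + 7 = -1162261460.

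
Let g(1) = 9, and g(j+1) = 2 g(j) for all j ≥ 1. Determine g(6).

g(2) = 2(9) = 18
g(3) = 2(18) = 36
g(4) = 2(36) = 72
g(5) = 2(72) = 144
g(6) = 2(144) = 288

288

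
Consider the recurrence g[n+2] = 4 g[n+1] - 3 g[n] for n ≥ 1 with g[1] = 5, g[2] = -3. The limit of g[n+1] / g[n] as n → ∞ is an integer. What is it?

The characteristic equation is r^2 - 4r + 3 = 0, which factors as (r - 3)(r - 1) = 0.
So the roots are 3 and 1. Since |3| > |1| and the coefficient of 3^n is non-zero, the ratio tends to 3.

3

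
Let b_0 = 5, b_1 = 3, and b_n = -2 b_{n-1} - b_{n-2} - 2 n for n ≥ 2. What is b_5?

39

b_2 = -2·3 - 5 - 4 = -15
b_3 = -2·(-15) - 3 - 6 = 21
b_4 = -2·21 - (-15) - 8 = -35
b_5 = -2·(-35) - 21 - 10 = 39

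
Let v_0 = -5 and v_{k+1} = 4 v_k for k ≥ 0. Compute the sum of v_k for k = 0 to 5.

-6825

v_1 = 4(-5) = -20
v_2 = 4(-20) = -80
v_3 = 4(-80) = -320
v_4 = 4(-320) = -1280
v_5 = 4(-1280) = -5120
Sum = (-5) + (-20) + (-80) + (-320) + (-1280) + (-5120) = -6825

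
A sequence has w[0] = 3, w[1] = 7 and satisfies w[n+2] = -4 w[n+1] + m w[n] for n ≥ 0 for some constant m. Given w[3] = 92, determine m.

w[2] = -28 + 3m
w[3] = 112 - 5m
So 112 - 5m = 92, giving m = 4.

4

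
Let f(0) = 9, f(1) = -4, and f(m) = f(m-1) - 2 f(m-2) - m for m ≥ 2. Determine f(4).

f(2) = (-4) - 2*9 - 2 = -24
f(3) = (-24) - 2*(-4) - 3 = -19
f(4) = (-19) - 2*(-24) - 4 = 25

25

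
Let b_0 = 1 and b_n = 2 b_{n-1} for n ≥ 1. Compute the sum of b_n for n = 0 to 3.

15

b_1 = 2·1 = 2
b_2 = 2·2 = 4
b_3 = 2·4 = 8
Sum = 1 + 2 + 4 + 8 = 15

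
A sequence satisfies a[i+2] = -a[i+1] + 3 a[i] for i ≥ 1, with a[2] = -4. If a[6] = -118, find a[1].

Let a[1] = z.
a[3] = 4 + 3z
a[4] = -16 - 3z
a[5] = 28 + 12z
a[6] = -76 - 21z
So -76 - 21z = -118, giving z = 2.

2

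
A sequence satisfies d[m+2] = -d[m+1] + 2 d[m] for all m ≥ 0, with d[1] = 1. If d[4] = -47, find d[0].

-7

Let d[0] = w.
d[2] = -1 + 2w
d[3] = 3 - 2w
d[4] = -5 + 6w
So -5 + 6w = -47, giving w = -7.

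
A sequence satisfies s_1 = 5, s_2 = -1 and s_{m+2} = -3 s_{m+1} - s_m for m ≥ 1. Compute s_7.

s_3 = -3*(-1) - 5 = -2
s_4 = -3*(-2) - (-1) = 7
s_5 = -3*7 - (-2) = -19
s_6 = -3*(-19) - 7 = 50
s_7 = -3*50 - (-19) = -131

-131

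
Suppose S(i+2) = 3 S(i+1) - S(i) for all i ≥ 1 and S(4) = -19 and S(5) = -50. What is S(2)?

-2

Rearranging, S(i-2) = -(S(i) - 3 S(i-1)).
S(3) = -(-50 - 3·(-19)) = -7
S(2) = -(-19 - 3·(-7)) = -2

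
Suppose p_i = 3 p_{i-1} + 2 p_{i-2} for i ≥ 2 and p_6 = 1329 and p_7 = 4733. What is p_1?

Rearranging, p_{i-2} = (p_i - 3 p_{i-1}) / 2.
p_5 = (4733 - 3(1329)) / 2 = 746/2 = 373
p_4 = (1329 - 3(373)) / 2 = 210/2 = 105
p_3 = (373 - 3(105)) / 2 = 58/2 = 29
p_2 = (105 - 3(29)) / 2 = 18/2 = 9
p_1 = (29 - 3(9)) / 2 = 2/2 = 1

1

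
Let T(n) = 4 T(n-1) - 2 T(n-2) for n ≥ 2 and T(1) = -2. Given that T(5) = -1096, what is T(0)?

Let T(0) = z.
T(2) = -8 - 2z
T(3) = -28 - 8z
T(4) = -96 - 28z
T(5) = -328 - 96z
So -328 - 96z = -1096, giving z = 8.

8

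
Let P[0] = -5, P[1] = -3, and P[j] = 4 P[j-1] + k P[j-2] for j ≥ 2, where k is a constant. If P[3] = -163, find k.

5

P[2] = -12 - 5k
P[3] = -48 - 23k
So -48 - 23k = -163, giving k = 5.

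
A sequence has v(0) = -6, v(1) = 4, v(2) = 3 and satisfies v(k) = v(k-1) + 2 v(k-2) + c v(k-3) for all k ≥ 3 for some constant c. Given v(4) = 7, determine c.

5

v(3) = 11 - 6c
v(4) = 17 - 2c
So 17 - 2c = 7, giving c = 5.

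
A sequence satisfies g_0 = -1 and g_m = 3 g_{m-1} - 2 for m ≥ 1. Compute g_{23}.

-188286357653

The fixed point is -2/(1 - 3) = 1, so g_m - 1 = 3(g_{m-1} - 1).
Hence g_m = -2·3^m + 1.
g_{23} = -2·3^{23} + 1 = -2·94143178827 + 1 = -188286357653.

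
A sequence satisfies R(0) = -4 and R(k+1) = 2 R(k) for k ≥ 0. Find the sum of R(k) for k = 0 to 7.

R(1) = 2*(-4) = -8
R(2) = 2*(-8) = -16
R(3) = 2*(-16) = -32
R(4) = 2*(-32) = -64
R(5) = 2*(-64) = -128
R(6) = 2*(-128) = -256
R(7) = 2*(-256) = -512
Sum = (-4) + (-8) + (-16) + (-32) + (-64) + (-128) + (-256) + (-512) = -1020

-1020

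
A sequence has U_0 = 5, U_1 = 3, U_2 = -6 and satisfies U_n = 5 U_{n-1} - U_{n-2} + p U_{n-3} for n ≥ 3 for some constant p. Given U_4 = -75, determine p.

U_3 = -33 + 5p
U_4 = -159 + 28p
So -159 + 28p = -75, giving p = 3.

3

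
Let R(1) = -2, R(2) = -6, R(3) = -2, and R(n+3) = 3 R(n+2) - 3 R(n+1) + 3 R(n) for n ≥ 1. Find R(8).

R(4) = 3·(-2) - 3·(-6) + 3·(-2) = 6
R(5) = 3·6 - 3·(-2) + 3·(-6) = 6
R(6) = 3·6 - 3·6 + 3·(-2) = -6
R(7) = 3·(-6) - 3·6 + 3·6 = -18
R(8) = 3·(-18) - 3·(-6) + 3·6 = -18

-18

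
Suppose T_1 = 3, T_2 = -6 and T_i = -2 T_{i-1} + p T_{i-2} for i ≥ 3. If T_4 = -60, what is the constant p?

T_3 = 12 + 3p
T_4 = -24 - 12p
So -24 - 12p = -60, giving p = 3.

3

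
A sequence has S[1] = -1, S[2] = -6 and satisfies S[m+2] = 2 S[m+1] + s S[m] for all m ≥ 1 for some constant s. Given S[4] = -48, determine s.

S[3] = -12 - s
S[4] = -24 - 8s
So -24 - 8s = -48, giving s = 3.

3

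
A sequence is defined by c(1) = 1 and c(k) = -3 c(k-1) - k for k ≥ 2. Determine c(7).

c(2) = -3(1) - 2 = -5
c(3) = -3(-5) - 3 = 12
c(4) = -3(12) - 4 = -40
c(5) = -3(-40) - 5 = 115
c(6) = -3(115) - 6 = -351
c(7) = -3(-351) - 7 = 1046

1046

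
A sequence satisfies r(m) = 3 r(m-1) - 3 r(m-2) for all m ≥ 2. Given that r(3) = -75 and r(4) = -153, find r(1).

Rearranging, r(m-2) = (r(m) - 3 r(m-1)) / -3.
r(2) = (-153 - 3*(-75)) / -3 = 72/-3 = -24
r(1) = (-75 - 3*(-24)) / -3 = -3/-3 = 1

1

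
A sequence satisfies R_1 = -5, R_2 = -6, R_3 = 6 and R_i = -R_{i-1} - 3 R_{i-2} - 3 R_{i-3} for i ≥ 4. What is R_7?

R_4 = -6 - 3·(-6) - 3·(-5) = 27
R_5 = -27 - 3·6 - 3·(-6) = -27
R_6 = -(-27) - 3·27 - 3·6 = -72
R_7 = -(-72) - 3·(-27) - 3·27 = 72

72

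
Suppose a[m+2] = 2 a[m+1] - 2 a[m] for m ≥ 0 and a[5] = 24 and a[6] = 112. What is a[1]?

-6

Rearranging, a[m-2] = (a[m] - 2 a[m-1]) / -2.
a[4] = (112 - 2·24) / -2 = 64/-2 = -32
a[3] = (24 - 2·(-32)) / -2 = 88/-2 = -44
a[2] = (-32 - 2·(-44)) / -2 = 56/-2 = -28
a[1] = (-44 - 2·(-28)) / -2 = 12/-2 = -6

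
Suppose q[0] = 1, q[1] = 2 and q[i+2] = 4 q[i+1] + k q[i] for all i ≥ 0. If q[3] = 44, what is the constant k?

2

q[2] = 8 + k
q[3] = 32 + 6k
So 32 + 6k = 44, giving k = 2.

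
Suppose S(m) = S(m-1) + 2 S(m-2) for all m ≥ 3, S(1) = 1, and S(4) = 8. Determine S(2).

Let S(2) = w.
S(3) = 2 + w
S(4) = 2 + 3w
So 2 + 3w = 8, giving w = 2.

2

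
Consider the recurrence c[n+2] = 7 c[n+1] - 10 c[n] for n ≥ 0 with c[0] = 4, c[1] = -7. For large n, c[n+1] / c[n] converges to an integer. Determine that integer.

The characteristic equation is r^2 - 7r + 10 = 0, which factors as (r - 5)(r - 2) = 0.
So the roots are 5 and 2. Since |5| > |2| and the coefficient of 5^n is non-zero, the ratio tends to 5.

5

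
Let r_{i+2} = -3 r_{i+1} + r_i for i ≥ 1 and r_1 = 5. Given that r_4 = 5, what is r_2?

2

Let r_2 = z.
r_3 = 5 - 3z
r_4 = -15 + 10z
So -15 + 10z = 5, giving z = 2.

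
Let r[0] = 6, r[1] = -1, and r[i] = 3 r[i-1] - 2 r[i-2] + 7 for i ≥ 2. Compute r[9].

-57

r[2] = 3*(-1) - 2*6 + 7 = -8
r[3] = 3*(-8) - 2*(-1) + 7 = -15
r[4] = 3*(-15) - 2*(-8) + 7 = -22
r[5] = 3*(-22) - 2*(-15) + 7 = -29
r[6] = 3*(-29) - 2*(-22) + 7 = -36
r[7] = 3*(-36) - 2*(-29) + 7 = -43
r[8] = 3*(-43) - 2*(-36) + 7 = -50
r[9] = 3*(-50) - 2*(-43) + 7 = -57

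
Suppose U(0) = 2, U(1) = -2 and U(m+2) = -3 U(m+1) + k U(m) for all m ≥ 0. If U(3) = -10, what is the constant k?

-1

U(2) = 6 + 2k
U(3) = -18 - 8k
So -18 - 8k = -10, giving k = -1.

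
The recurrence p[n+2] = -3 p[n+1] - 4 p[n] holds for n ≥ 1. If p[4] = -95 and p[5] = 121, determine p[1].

-5

Rearranging, p[n-2] = (p[n] + 3 p[n-1]) / -4.
p[3] = (121 + 3(-95)) / -4 = -164/-4 = 41
p[2] = (-95 + 3(41)) / -4 = 28/-4 = -7
p[1] = (41 + 3(-7)) / -4 = 20/-4 = -5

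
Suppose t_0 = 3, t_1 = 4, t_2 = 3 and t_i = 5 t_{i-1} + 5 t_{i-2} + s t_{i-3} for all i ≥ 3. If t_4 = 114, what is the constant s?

t_3 = 35 + 3s
t_4 = 190 + 19s
So 190 + 19s = 114, giving s = -4.

-4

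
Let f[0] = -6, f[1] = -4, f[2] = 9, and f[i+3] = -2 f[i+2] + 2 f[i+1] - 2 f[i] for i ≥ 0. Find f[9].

-11104

f[3] = -2*9 + 2*(-4) - 2*(-6) = -14
f[4] = -2*(-14) + 2*9 - 2*(-4) = 54
f[5] = -2*54 + 2*(-14) - 2*9 = -154
f[6] = -2*(-154) + 2*54 - 2*(-14) = 444
f[7] = -2*444 + 2*(-154) - 2*54 = -1304
f[8] = -2*(-1304) + 2*444 - 2*(-154) = 3804
f[9] = -2*3804 + 2*(-1304) - 2*444 = -11104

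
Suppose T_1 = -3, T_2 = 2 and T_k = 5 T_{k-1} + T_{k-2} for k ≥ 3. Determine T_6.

T_3 = 5·2 + (-3) = 7
T_4 = 5·7 + 2 = 37
T_5 = 5·37 + 7 = 192
T_6 = 5·192 + 37 = 997

997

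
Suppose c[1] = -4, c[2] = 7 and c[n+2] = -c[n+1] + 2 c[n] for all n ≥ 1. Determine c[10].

c[3] = -7 + 2*(-4) = -15
c[4] = -(-15) + 2*7 = 29
c[5] = -29 + 2*(-15) = -59
c[6] = -(-59) + 2*29 = 117
c[7] = -117 + 2*(-59) = -235
c[8] = -(-235) + 2*117 = 469
c[9] = -469 + 2*(-235) = -939
c[10] = -(-939) + 2*469 = 1877

1877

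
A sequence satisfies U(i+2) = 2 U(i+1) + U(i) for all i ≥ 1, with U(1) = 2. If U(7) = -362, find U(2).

-6

Let U(2) = v.
U(3) = 2 + 2v
U(4) = 4 + 5v
U(5) = 10 + 12v
U(6) = 24 + 29v
U(7) = 58 + 70v
So 58 + 70v = -362, giving v = -6.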